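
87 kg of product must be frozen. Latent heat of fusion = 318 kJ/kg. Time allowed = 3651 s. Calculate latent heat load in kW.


Q_lat = m * h_fg / t
Q_lat = 87 * 318 / 3651
Q_lat = 7.58 kW

7.58


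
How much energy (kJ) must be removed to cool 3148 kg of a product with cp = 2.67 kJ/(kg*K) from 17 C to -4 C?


dT = 17 - (-4) = 21 K
Q = m * cp * dT = 3148 * 2.67 * 21
Q = 176508 kJ

176508


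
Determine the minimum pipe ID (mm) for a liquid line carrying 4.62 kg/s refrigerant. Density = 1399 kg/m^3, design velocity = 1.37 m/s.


A = m_dot / (rho * v) = 4.62 / (1399 * 1.37) = 0.002410480896 m^2
d = sqrt(4*A/pi) * 1000
d = 55.4 mm

55.4


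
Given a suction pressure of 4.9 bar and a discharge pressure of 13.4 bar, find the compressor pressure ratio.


PR = P_high / P_low
PR = 13.4 / 4.9
PR = 2.735

2.735


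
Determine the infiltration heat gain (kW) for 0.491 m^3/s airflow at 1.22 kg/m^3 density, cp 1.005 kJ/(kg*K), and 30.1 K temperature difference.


Q = V_dot * rho * cp * dT
Q = 0.491 * 1.22 * 1.005 * 30.1
Q = 18.121 kW

18.121


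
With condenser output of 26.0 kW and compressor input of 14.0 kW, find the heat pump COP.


COP_hp = Q_cond / W
COP_hp = 26.0 / 14.0
COP_hp = 1.857

1.857


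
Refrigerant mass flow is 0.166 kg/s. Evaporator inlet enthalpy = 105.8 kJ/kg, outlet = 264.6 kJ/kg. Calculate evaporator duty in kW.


dh = 264.6 - 105.8 = 158.8 kJ/kg
Q_evap = m_dot * dh = 0.166 * 158.8
Q_evap = 26.36 kW

26.36


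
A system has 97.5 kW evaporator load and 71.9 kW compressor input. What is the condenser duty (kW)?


Q_cond = Q_evap + W
Q_cond = 97.5 + 71.9
Q_cond = 169.4 kW

169.4


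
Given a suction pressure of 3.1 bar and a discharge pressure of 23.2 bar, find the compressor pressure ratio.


PR = P_high / P_low
PR = 23.2 / 3.1
PR = 7.484

7.484


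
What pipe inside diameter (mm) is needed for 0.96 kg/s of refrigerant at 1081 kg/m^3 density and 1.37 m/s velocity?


A = m_dot / (rho * v) = 0.96 / (1081 * 1.37) = 0.0006482237993 m^2
d = sqrt(4*A/pi) * 1000
d = 28.7 mm

28.7


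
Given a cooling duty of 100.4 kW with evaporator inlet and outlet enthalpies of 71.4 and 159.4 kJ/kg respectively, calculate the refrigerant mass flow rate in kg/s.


dh = 159.4 - 71.4 = 88.0 kJ/kg
m_dot = Q / dh = 100.4 / 88.0 = 1.1409 kg/s

1.1409


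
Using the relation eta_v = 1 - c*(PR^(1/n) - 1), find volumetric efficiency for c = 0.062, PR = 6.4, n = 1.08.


PR^(1/n) = 6.4^(1/1.08) = 5.57780001
eta_v = 1 - 0.062 * (5.57780001 - 1)
eta_v = 0.7162

0.7162


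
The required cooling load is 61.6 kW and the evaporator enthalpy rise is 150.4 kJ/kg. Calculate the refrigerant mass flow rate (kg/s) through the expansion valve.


m_dot = Q / dh
m_dot = 61.6 / 150.4
m_dot = 0.4096 kg/s

0.4096


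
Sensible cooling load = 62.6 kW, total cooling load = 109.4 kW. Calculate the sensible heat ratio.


SHR = Q_sensible / Q_total
SHR = 62.6 / 109.4
SHR = 0.572

0.572


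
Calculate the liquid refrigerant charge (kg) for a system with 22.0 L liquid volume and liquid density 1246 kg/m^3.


Charge = V * rho / 1000
Charge = 22.0 * 1246 / 1000
Charge = 27.41 kg

27.41


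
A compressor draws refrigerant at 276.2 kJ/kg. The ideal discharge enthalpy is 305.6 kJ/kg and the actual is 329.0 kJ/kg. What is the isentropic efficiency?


dh_ideal = 305.6 - 276.2 = 29.4 kJ/kg
dh_actual = 329.0 - 276.2 = 52.8 kJ/kg
eta_s = dh_ideal / dh_actual = 29.4 / 52.8
eta_s = 0.5568

0.5568


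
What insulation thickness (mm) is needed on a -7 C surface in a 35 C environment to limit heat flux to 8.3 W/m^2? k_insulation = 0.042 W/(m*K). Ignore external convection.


dT = 35 - (-7) = 42 K
thickness = k * dT / q_max * 1000
thickness = 0.042 * 42 / 8.3 * 1000
thickness = 212.5 mm

212.5


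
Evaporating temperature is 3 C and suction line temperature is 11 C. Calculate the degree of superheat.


Superheat = T_suction - T_evap
Superheat = 11 - (3)
Superheat = 8 K

8


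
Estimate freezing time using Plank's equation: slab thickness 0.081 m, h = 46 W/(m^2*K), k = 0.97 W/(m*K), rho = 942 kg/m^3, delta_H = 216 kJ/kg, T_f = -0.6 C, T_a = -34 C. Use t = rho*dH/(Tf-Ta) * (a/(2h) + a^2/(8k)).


dT = -0.6 - (-34) = 33.4 K
term1 = a/(2h) = 0.081/(2*46) = 0.0008804347826
term2 = a^2/(8k) = 0.081^2/(8*0.97) = 0.0008454896907
t = rho*dH*1000/dT * (term1 + term2)
t = 942*216*1000/33.4 * (0.0008804347826 + 0.0008454896907)
t = 10514 s

10514


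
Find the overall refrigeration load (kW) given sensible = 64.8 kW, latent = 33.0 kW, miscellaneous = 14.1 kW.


Q_total = Q_s + Q_l + Q_misc
Q_total = 64.8 + 33.0 + 14.1
Q_total = 111.9 kW

111.9


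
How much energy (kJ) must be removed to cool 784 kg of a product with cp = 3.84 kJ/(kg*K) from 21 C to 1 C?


dT = 21 - (1) = 20 K
Q = m * cp * dT = 784 * 3.84 * 20
Q = 60211 kJ

60211


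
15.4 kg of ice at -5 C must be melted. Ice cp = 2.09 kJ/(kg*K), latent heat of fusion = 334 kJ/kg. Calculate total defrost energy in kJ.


Sensible heat = cp * dT = 2.09 * 5 = 10.45 kJ/kg
Total per kg = 10.45 + 334 = 344.45 kJ/kg
Q = m * total = 15.4 * 344.45
Q = 5304.5 kJ

5304.5


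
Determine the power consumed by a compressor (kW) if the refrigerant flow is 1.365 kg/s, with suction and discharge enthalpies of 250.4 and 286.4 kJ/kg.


dh = 286.4 - 250.4 = 36.0 kJ/kg
W = m_dot * dh = 1.365 * 36.0 = 49.14 kW

49.14


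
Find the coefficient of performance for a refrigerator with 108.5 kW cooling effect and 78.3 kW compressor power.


COP = Q_evap / W
COP = 108.5 / 78.3
COP = 1.386

1.386


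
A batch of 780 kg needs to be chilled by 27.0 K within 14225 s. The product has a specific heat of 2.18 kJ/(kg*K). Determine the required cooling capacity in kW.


Q = m * cp * dT / t
Q = 780 * 2.18 * 27.0 / 14225
Q = 3.227 kW

3.227


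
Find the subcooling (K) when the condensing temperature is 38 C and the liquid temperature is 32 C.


Subcooling = T_cond - T_liquid
Subcooling = 38 - 32
Subcooling = 6 K

6


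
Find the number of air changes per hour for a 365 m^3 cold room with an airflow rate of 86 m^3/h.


ACH = flow / volume
ACH = 86 / 365
ACH = 0.236

0.236


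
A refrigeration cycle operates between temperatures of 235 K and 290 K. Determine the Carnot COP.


dT = 290 - 235 = 55 K
COP_carnot = T_cold / dT = 235 / 55
COP_carnot = 4.273

4.273


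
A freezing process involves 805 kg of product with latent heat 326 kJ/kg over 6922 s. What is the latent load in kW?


Q_lat = m * h_fg / t
Q_lat = 805 * 326 / 6922
Q_lat = 37.91 kW

37.91


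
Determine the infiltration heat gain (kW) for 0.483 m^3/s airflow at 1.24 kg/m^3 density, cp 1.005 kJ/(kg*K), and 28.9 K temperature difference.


Q = V_dot * rho * cp * dT
Q = 0.483 * 1.24 * 1.005 * 28.9
Q = 17.395 kW

17.395


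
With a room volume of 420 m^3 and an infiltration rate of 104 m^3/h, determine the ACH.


ACH = flow / volume
ACH = 104 / 420
ACH = 0.248

0.248


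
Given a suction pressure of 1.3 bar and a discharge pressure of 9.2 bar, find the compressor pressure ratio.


PR = P_high / P_low
PR = 9.2 / 1.3
PR = 7.077

7.077


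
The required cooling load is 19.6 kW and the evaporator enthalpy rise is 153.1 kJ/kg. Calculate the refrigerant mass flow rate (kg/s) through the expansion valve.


m_dot = Q / dh
m_dot = 19.6 / 153.1
m_dot = 0.128 kg/s

0.128


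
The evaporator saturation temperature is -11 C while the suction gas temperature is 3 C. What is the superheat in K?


Superheat = T_suction - T_evap
Superheat = 3 - (-11)
Superheat = 14 K

14


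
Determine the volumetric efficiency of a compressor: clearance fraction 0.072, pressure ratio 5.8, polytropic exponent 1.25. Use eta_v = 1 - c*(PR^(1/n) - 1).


PR^(1/n) = 5.8^(1/1.25) = 4.0807726
eta_v = 1 - 0.072 * (4.0807726 - 1)
eta_v = 0.7782

0.7782


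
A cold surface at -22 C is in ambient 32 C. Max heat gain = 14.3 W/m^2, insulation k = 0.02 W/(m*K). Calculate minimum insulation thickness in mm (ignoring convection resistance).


dT = 32 - (-22) = 54 K
thickness = k * dT / q_max * 1000
thickness = 0.02 * 54 / 14.3 * 1000
thickness = 75.5 mm

75.5


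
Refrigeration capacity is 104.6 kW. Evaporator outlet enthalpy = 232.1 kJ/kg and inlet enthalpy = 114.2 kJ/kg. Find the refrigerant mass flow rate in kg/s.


dh = 232.1 - 114.2 = 117.9 kJ/kg
m_dot = Q / dh = 104.6 / 117.9 = 0.8872 kg/s

0.8872


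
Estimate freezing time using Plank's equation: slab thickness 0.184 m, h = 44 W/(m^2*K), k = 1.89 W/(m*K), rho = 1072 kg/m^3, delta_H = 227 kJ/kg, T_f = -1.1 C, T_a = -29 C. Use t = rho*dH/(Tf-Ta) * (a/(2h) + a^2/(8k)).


dT = -1.1 - (-29) = 27.9 K
term1 = a/(2h) = 0.184/(2*44) = 0.002090909091
term2 = a^2/(8k) = 0.184^2/(8*1.89) = 0.002239153439
t = rho*dH*1000/dT * (term1 + term2)
t = 1072*227*1000/27.9 * (0.002090909091 + 0.002239153439)
t = 37767 s

37767


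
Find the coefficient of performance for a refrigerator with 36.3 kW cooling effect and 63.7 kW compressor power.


COP = Q_evap / W
COP = 36.3 / 63.7
COP = 0.57

0.57


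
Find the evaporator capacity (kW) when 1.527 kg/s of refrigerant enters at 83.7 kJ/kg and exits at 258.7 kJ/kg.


dh = 258.7 - 83.7 = 175.0 kJ/kg
Q_evap = m_dot * dh = 1.527 * 175.0
Q_evap = 267.23 kW

267.23


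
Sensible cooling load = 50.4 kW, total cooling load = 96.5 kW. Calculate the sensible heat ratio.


SHR = Q_sensible / Q_total
SHR = 50.4 / 96.5
SHR = 0.522

0.522


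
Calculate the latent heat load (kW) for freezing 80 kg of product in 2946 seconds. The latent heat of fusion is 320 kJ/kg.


Q_lat = m * h_fg / t
Q_lat = 80 * 320 / 2946
Q_lat = 8.69 kW

8.69


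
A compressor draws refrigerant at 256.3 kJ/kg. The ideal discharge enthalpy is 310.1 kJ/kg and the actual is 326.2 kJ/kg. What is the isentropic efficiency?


dh_ideal = 310.1 - 256.3 = 53.8 kJ/kg
dh_actual = 326.2 - 256.3 = 69.9 kJ/kg
eta_s = dh_ideal / dh_actual = 53.8 / 69.9
eta_s = 0.7697

0.7697


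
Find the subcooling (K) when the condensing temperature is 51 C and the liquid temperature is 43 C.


Subcooling = T_cond - T_liquid
Subcooling = 51 - 43
Subcooling = 8 K

8


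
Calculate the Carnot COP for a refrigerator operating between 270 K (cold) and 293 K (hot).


dT = 293 - 270 = 23 K
COP_carnot = T_cold / dT = 270 / 23
COP_carnot = 11.739

11.739


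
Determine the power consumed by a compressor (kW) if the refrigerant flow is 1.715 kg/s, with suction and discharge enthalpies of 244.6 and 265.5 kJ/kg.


dh = 265.5 - 244.6 = 20.9 kJ/kg
W = m_dot * dh = 1.715 * 20.9 = 35.84 kW

35.84


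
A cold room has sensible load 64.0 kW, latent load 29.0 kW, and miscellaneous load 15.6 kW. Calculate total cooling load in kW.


Q_total = Q_s + Q_l + Q_misc
Q_total = 64.0 + 29.0 + 15.6
Q_total = 108.6 kW

108.6


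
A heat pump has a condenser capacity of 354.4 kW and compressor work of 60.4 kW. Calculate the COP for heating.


COP_hp = Q_cond / W
COP_hp = 354.4 / 60.4
COP_hp = 5.868

5.868


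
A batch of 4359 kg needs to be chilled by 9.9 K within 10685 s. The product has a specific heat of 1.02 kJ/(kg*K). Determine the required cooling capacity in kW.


Q = m * cp * dT / t
Q = 4359 * 1.02 * 9.9 / 10685
Q = 4.12 kW

4.12


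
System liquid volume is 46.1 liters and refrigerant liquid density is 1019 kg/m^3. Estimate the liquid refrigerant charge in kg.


Charge = V * rho / 1000
Charge = 46.1 * 1019 / 1000
Charge = 46.98 kg

46.98


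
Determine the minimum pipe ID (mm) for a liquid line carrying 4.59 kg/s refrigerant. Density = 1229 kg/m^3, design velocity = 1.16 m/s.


A = m_dot / (rho * v) = 4.59 / (1229 * 1.16) = 0.003219606633 m^2
d = sqrt(4*A/pi) * 1000
d = 64.0 mm

64.0


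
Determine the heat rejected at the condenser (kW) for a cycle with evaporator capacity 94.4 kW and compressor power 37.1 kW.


Q_cond = Q_evap + W
Q_cond = 94.4 + 37.1
Q_cond = 131.5 kW

131.5


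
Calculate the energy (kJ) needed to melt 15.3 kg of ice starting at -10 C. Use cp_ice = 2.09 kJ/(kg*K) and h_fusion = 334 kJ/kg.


Sensible heat = cp * dT = 2.09 * 10 = 20.9 kJ/kg
Total per kg = 20.9 + 334 = 354.9 kJ/kg
Q = m * total = 15.3 * 354.9
Q = 5430.0 kJ

5430.0


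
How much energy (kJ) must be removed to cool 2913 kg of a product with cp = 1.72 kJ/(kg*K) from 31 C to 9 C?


dT = 31 - (9) = 22 K
Q = m * cp * dT = 2913 * 1.72 * 22
Q = 110228 kJ

110228


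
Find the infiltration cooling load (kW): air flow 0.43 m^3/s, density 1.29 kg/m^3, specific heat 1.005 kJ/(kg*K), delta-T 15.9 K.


Q = V_dot * rho * cp * dT
Q = 0.43 * 1.29 * 1.005 * 15.9
Q = 8.864 kW

8.864


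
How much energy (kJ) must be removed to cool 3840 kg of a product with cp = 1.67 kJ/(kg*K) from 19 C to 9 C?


dT = 19 - (9) = 10 K
Q = m * cp * dT = 3840 * 1.67 * 10
Q = 64128 kJ

64128


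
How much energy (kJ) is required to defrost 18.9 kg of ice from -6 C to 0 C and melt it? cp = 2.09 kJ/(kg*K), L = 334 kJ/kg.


Sensible heat = cp * dT = 2.09 * 6 = 12.54 kJ/kg
Total per kg = 12.54 + 334 = 346.54 kJ/kg
Q = m * total = 18.9 * 346.54
Q = 6549.6 kJ

6549.6


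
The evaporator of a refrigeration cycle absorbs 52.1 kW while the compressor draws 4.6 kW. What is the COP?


COP = Q_evap / W
COP = 52.1 / 4.6
COP = 11.326

11.326


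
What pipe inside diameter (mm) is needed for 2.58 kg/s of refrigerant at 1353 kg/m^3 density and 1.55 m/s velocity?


A = m_dot / (rho * v) = 2.58 / (1353 * 1.55) = 0.001230241041 m^2
d = sqrt(4*A/pi) * 1000
d = 39.6 mm

39.6


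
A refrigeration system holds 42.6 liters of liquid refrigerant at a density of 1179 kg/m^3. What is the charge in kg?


Charge = V * rho / 1000
Charge = 42.6 * 1179 / 1000
Charge = 50.23 kg

50.23


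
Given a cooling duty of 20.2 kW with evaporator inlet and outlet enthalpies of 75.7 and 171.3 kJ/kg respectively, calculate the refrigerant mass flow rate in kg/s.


dh = 171.3 - 75.7 = 95.6 kJ/kg
m_dot = Q / dh = 20.2 / 95.6 = 0.2113 kg/s

0.2113


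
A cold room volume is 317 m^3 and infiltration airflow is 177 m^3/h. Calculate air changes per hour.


ACH = flow / volume
ACH = 177 / 317
ACH = 0.558

0.558


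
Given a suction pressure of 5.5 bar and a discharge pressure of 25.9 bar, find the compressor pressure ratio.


PR = P_high / P_low
PR = 25.9 / 5.5
PR = 4.709

4.709


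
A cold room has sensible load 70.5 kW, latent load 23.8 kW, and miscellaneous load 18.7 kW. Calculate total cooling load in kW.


Q_total = Q_s + Q_l + Q_misc
Q_total = 70.5 + 23.8 + 18.7
Q_total = 113.0 kW

113.0


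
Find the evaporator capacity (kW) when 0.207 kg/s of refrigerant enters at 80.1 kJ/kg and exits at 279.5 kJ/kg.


dh = 279.5 - 80.1 = 199.4 kJ/kg
Q_evap = m_dot * dh = 0.207 * 199.4
Q_evap = 41.28 kW

41.28


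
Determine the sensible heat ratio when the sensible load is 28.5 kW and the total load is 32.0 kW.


SHR = Q_sensible / Q_total
SHR = 28.5 / 32.0
SHR = 0.891

0.891


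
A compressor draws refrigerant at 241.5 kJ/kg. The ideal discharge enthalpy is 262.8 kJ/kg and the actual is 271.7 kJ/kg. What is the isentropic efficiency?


dh_ideal = 262.8 - 241.5 = 21.3 kJ/kg
dh_actual = 271.7 - 241.5 = 30.2 kJ/kg
eta_s = dh_ideal / dh_actual = 21.3 / 30.2
eta_s = 0.7053

0.7053


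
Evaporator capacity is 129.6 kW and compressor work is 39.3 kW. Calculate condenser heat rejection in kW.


Q_cond = Q_evap + W
Q_cond = 129.6 + 39.3
Q_cond = 168.9 kW

168.9


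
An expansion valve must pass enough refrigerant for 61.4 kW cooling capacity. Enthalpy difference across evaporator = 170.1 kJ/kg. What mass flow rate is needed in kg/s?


m_dot = Q / dh
m_dot = 61.4 / 170.1
m_dot = 0.361 kg/s

0.361


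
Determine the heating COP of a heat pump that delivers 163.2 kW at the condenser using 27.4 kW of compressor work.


COP_hp = Q_cond / W
COP_hp = 163.2 / 27.4
COP_hp = 5.956

5.956


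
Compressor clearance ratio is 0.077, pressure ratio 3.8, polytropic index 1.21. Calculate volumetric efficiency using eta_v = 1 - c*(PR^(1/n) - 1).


PR^(1/n) = 3.8^(1/1.21) = 3.01411624
eta_v = 1 - 0.077 * (3.01411624 - 1)
eta_v = 0.8449

0.8449


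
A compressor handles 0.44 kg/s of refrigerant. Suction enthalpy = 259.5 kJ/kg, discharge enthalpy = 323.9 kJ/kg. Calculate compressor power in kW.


dh = 323.9 - 259.5 = 64.4 kJ/kg
W = m_dot * dh = 0.44 * 64.4 = 28.34 kW

28.34


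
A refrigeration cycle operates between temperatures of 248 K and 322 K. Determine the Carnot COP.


dT = 322 - 248 = 74 K
COP_carnot = T_cold / dT = 248 / 74
COP_carnot = 3.351

3.351


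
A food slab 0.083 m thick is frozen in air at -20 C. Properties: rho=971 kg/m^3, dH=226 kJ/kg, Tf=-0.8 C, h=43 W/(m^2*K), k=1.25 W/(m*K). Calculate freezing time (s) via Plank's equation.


dT = -0.8 - (-20) = 19.2 K
term1 = a/(2h) = 0.083/(2*43) = 0.0009651162791
term2 = a^2/(8k) = 0.083^2/(8*1.25) = 0.0006889
t = rho*dH*1000/dT * (term1 + term2)
t = 971*226*1000/19.2 * (0.0009651162791 + 0.0006889)
t = 18905 s

18905


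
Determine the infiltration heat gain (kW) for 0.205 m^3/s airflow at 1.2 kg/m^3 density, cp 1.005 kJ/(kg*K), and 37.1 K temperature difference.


Q = V_dot * rho * cp * dT
Q = 0.205 * 1.2 * 1.005 * 37.1
Q = 9.172 kW

9.172


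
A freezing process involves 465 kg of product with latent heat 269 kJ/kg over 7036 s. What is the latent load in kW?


Q_lat = m * h_fg / t
Q_lat = 465 * 269 / 7036
Q_lat = 17.78 kW

17.78


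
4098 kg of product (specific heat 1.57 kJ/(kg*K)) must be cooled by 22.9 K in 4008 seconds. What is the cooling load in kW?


Q = m * cp * dT / t
Q = 4098 * 1.57 * 22.9 / 4008
Q = 36.76 kW

36.76


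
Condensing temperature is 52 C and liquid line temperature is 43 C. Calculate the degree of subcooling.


Subcooling = T_cond - T_liquid
Subcooling = 52 - 43
Subcooling = 9 K

9


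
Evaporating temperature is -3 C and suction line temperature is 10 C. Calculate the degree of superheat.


Superheat = T_suction - T_evap
Superheat = 10 - (-3)
Superheat = 13 K

13


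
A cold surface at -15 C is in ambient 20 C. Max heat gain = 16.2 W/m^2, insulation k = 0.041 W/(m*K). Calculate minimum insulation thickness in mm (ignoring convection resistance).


dT = 20 - (-15) = 35 K
thickness = k * dT / q_max * 1000
thickness = 0.041 * 35 / 16.2 * 1000
thickness = 88.6 mm

88.6


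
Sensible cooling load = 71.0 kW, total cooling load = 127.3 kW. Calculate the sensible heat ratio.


SHR = Q_sensible / Q_total
SHR = 71.0 / 127.3
SHR = 0.558

0.558


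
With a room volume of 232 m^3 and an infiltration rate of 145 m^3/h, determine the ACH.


ACH = flow / volume
ACH = 145 / 232
ACH = 0.625

0.625


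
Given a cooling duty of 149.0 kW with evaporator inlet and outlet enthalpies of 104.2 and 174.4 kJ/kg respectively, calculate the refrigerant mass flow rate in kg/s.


dh = 174.4 - 104.2 = 70.2 kJ/kg
m_dot = Q / dh = 149.0 / 70.2 = 2.1225 kg/s

2.1225


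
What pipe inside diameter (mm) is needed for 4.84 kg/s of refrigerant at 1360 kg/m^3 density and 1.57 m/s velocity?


A = m_dot / (rho * v) = 4.84 / (1360 * 1.57) = 0.002266766579 m^2
d = sqrt(4*A/pi) * 1000
d = 53.7 mm

53.7


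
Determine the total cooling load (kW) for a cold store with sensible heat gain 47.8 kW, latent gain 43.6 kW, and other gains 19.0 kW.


Q_total = Q_s + Q_l + Q_misc
Q_total = 47.8 + 43.6 + 19.0
Q_total = 110.4 kW

110.4


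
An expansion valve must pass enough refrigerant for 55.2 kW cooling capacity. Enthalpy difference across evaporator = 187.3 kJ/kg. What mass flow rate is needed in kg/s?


m_dot = Q / dh
m_dot = 55.2 / 187.3
m_dot = 0.2947 kg/s

0.2947


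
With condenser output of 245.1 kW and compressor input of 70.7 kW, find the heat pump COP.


COP_hp = Q_cond / W
COP_hp = 245.1 / 70.7
COP_hp = 3.467

3.467


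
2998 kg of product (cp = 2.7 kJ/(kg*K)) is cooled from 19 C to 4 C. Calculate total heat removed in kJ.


dT = 19 - (4) = 15 K
Q = m * cp * dT = 2998 * 2.7 * 15
Q = 121419 kJ

121419


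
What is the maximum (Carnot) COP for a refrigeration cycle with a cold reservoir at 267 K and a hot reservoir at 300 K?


dT = 300 - 267 = 33 K
COP_carnot = T_cold / dT = 267 / 33
COP_carnot = 8.091

8.091


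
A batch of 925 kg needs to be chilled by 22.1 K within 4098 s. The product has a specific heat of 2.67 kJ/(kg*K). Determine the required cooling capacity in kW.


Q = m * cp * dT / t
Q = 925 * 2.67 * 22.1 / 4098
Q = 13.319 kW

13.319


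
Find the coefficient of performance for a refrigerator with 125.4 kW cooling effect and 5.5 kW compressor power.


COP = Q_evap / W
COP = 125.4 / 5.5
COP = 22.8

22.8


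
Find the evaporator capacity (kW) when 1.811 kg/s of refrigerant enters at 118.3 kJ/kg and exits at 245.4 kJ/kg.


dh = 245.4 - 118.3 = 127.1 kJ/kg
Q_evap = m_dot * dh = 1.811 * 127.1
Q_evap = 230.18 kW

230.18


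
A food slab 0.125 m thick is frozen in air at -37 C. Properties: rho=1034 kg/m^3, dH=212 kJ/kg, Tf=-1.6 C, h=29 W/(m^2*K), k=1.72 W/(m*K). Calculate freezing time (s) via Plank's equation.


dT = -1.6 - (-37) = 35.4 K
term1 = a/(2h) = 0.125/(2*29) = 0.002155172414
term2 = a^2/(8k) = 0.125^2/(8*1.72) = 0.001135537791
t = rho*dH*1000/dT * (term1 + term2)
t = 1034*212*1000/35.4 * (0.002155172414 + 0.001135537791)
t = 20377 s

20377


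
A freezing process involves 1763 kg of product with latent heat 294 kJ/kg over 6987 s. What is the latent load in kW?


Q_lat = m * h_fg / t
Q_lat = 1763 * 294 / 6987
Q_lat = 74.18 kW

74.18


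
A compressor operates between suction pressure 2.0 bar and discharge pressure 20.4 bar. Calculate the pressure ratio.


PR = P_high / P_low
PR = 20.4 / 2.0
PR = 10.2

10.2


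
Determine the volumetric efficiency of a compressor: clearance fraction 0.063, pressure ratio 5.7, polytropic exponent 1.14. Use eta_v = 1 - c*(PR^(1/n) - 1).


PR^(1/n) = 5.7^(1/1.14) = 4.60307572
eta_v = 1 - 0.063 * (4.60307572 - 1)
eta_v = 0.773

0.773


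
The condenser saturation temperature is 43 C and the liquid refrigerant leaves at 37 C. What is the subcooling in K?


Subcooling = T_cond - T_liquid
Subcooling = 43 - 37
Subcooling = 6 K

6


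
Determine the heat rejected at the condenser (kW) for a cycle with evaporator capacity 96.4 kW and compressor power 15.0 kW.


Q_cond = Q_evap + W
Q_cond = 96.4 + 15.0
Q_cond = 111.4 kW

111.4


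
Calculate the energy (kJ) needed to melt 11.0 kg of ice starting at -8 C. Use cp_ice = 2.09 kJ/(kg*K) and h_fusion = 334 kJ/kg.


Sensible heat = cp * dT = 2.09 * 8 = 16.72 kJ/kg
Total per kg = 16.72 + 334 = 350.72 kJ/kg
Q = m * total = 11.0 * 350.72
Q = 3857.9 kJ

3857.9


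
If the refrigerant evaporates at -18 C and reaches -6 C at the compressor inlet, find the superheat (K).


Superheat = T_suction - T_evap
Superheat = -6 - (-18)
Superheat = 12 K

12


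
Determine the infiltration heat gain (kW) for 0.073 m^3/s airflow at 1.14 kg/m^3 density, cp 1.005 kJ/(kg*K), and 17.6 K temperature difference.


Q = V_dot * rho * cp * dT
Q = 0.073 * 1.14 * 1.005 * 17.6
Q = 1.472 kW

1.472


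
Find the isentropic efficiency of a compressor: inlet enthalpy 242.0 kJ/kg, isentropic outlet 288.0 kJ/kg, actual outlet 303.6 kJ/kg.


dh_ideal = 288.0 - 242.0 = 46.0 kJ/kg
dh_actual = 303.6 - 242.0 = 61.6 kJ/kg
eta_s = dh_ideal / dh_actual = 46.0 / 61.6
eta_s = 0.7468

0.7468


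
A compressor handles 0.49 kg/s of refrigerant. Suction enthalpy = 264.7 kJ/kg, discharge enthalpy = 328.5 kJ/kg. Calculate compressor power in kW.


dh = 328.5 - 264.7 = 63.8 kJ/kg
W = m_dot * dh = 0.49 * 63.8 = 31.26 kW

31.26


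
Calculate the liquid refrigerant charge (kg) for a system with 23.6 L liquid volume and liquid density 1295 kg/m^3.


Charge = V * rho / 1000
Charge = 23.6 * 1295 / 1000
Charge = 30.56 kg

30.56


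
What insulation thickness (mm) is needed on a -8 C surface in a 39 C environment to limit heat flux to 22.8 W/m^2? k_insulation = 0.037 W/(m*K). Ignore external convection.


dT = 39 - (-8) = 47 K
thickness = k * dT / q_max * 1000
thickness = 0.037 * 47 / 22.8 * 1000
thickness = 76.3 mm

76.3


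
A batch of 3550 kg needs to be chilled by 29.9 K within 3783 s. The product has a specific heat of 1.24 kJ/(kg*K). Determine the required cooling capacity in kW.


Q = m * cp * dT / t
Q = 3550 * 1.24 * 29.9 / 3783
Q = 34.792 kW

34.792


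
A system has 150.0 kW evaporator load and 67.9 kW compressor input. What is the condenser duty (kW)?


Q_cond = Q_evap + W
Q_cond = 150.0 + 67.9
Q_cond = 217.9 kW

217.9


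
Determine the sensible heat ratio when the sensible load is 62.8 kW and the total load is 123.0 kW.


SHR = Q_sensible / Q_total
SHR = 62.8 / 123.0
SHR = 0.511

0.511


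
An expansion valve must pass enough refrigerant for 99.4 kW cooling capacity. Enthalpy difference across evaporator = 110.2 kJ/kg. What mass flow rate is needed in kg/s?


m_dot = Q / dh
m_dot = 99.4 / 110.2
m_dot = 0.902 kg/s

0.902


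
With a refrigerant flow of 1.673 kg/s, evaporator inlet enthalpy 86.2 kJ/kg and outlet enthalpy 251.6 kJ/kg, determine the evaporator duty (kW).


dh = 251.6 - 86.2 = 165.4 kJ/kg
Q_evap = m_dot * dh = 1.673 * 165.4
Q_evap = 276.71 kW

276.71


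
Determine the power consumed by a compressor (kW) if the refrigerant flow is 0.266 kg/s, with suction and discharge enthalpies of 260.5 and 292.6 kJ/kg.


dh = 292.6 - 260.5 = 32.1 kJ/kg
W = m_dot * dh = 0.266 * 32.1 = 8.54 kW

8.54


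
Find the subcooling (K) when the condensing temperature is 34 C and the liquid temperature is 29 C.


Subcooling = T_cond - T_liquid
Subcooling = 34 - 29
Subcooling = 5 K

5


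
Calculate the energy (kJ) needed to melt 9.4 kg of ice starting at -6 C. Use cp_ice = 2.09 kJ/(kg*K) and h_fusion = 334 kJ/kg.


Sensible heat = cp * dT = 2.09 * 6 = 12.54 kJ/kg
Total per kg = 12.54 + 334 = 346.54 kJ/kg
Q = m * total = 9.4 * 346.54
Q = 3257.5 kJ

3257.5


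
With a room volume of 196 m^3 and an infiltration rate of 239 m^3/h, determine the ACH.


ACH = flow / volume
ACH = 239 / 196
ACH = 1.219

1.219


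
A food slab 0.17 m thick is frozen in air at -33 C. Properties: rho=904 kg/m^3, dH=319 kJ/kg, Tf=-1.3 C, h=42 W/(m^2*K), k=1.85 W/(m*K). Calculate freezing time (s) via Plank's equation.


dT = -1.3 - (-33) = 31.7 K
term1 = a/(2h) = 0.17/(2*42) = 0.002023809524
term2 = a^2/(8k) = 0.17^2/(8*1.85) = 0.001952702703
t = rho*dH*1000/dT * (term1 + term2)
t = 904*319*1000/31.7 * (0.002023809524 + 0.001952702703)
t = 36174 s

36174


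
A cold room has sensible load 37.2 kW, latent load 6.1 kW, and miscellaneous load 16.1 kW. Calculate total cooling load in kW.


Q_total = Q_s + Q_l + Q_misc
Q_total = 37.2 + 6.1 + 16.1
Q_total = 59.4 kW

59.4


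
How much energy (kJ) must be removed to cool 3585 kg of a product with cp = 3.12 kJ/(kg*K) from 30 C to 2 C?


dT = 30 - (2) = 28 K
Q = m * cp * dT = 3585 * 3.12 * 28
Q = 313186 kJ

313186


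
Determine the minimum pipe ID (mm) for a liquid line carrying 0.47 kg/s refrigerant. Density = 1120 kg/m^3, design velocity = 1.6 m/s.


A = m_dot / (rho * v) = 0.47 / (1120 * 1.6) = 0.0002622767857 m^2
d = sqrt(4*A/pi) * 1000
d = 18.3 mm

18.3


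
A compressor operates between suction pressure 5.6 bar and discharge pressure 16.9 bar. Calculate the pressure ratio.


PR = P_high / P_low
PR = 16.9 / 5.6
PR = 3.018

3.018


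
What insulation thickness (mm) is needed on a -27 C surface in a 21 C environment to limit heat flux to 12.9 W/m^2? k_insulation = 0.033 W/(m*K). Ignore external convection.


dT = 21 - (-27) = 48 K
thickness = k * dT / q_max * 1000
thickness = 0.033 * 48 / 12.9 * 1000
thickness = 122.8 mm

122.8


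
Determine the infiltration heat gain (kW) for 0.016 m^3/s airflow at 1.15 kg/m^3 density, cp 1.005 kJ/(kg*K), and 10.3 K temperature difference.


Q = V_dot * rho * cp * dT
Q = 0.016 * 1.15 * 1.005 * 10.3
Q = 0.19 kW

0.19


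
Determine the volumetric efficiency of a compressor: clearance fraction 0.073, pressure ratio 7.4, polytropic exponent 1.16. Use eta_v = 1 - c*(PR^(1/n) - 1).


PR^(1/n) = 7.4^(1/1.16) = 5.61484393
eta_v = 1 - 0.073 * (5.61484393 - 1)
eta_v = 0.6631

0.6631


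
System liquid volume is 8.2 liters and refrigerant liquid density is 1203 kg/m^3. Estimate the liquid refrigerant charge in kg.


Charge = V * rho / 1000
Charge = 8.2 * 1203 / 1000
Charge = 9.86 kg

9.86


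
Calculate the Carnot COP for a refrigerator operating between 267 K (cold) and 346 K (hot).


dT = 346 - 267 = 79 K
COP_carnot = T_cold / dT = 267 / 79
COP_carnot = 3.38

3.38


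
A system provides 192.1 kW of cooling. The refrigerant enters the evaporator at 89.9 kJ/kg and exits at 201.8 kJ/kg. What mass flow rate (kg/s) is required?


dh = 201.8 - 89.9 = 111.9 kJ/kg
m_dot = Q / dh = 192.1 / 111.9 = 1.7167 kg/s

1.7167


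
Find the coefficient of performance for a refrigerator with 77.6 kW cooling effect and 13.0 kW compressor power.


COP = Q_evap / W
COP = 77.6 / 13.0
COP = 5.969

5.969


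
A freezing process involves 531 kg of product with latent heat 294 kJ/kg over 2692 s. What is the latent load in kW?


Q_lat = m * h_fg / t
Q_lat = 531 * 294 / 2692
Q_lat = 57.99 kW

57.99


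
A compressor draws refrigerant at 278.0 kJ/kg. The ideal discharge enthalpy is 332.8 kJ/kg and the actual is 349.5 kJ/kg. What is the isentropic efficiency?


dh_ideal = 332.8 - 278.0 = 54.8 kJ/kg
dh_actual = 349.5 - 278.0 = 71.5 kJ/kg
eta_s = dh_ideal / dh_actual = 54.8 / 71.5
eta_s = 0.7664

0.7664


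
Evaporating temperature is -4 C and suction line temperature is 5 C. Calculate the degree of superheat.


Superheat = T_suction - T_evap
Superheat = 5 - (-4)
Superheat = 9 K

9


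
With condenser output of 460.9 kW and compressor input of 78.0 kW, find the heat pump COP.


COP_hp = Q_cond / W
COP_hp = 460.9 / 78.0
COP_hp = 5.909

5.909


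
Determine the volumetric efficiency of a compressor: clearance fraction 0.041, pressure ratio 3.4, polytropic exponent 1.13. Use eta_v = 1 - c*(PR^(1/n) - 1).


PR^(1/n) = 3.4^(1/1.13) = 2.95348878
eta_v = 1 - 0.041 * (2.95348878 - 1)
eta_v = 0.9199

0.9199


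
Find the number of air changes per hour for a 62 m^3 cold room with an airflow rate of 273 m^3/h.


ACH = flow / volume
ACH = 273 / 62
ACH = 4.403

4.403


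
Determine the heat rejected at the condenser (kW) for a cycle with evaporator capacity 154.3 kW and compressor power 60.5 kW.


Q_cond = Q_evap + W
Q_cond = 154.3 + 60.5
Q_cond = 214.8 kW

214.8


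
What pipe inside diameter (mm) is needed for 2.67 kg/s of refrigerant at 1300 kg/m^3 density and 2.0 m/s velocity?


A = m_dot / (rho * v) = 2.67 / (1300 * 2.0) = 0.001026923077 m^2
d = sqrt(4*A/pi) * 1000
d = 36.2 mm

36.2


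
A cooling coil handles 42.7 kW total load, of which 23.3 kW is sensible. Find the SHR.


SHR = Q_sensible / Q_total
SHR = 23.3 / 42.7
SHR = 0.546

0.546


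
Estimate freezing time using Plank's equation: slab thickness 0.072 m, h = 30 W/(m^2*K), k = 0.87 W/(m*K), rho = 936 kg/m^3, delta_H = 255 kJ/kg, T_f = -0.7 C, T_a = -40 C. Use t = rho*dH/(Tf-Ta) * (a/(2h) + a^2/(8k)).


dT = -0.7 - (-40) = 39.3 K
term1 = a/(2h) = 0.072/(2*30) = 0.0012
term2 = a^2/(8k) = 0.072^2/(8*0.87) = 0.0007448275862
t = rho*dH*1000/dT * (term1 + term2)
t = 936*255*1000/39.3 * (0.0012 + 0.0007448275862)
t = 11811 s

11811


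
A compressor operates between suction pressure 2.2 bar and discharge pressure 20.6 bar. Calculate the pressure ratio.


PR = P_high / P_low
PR = 20.6 / 2.2
PR = 9.364

9.364


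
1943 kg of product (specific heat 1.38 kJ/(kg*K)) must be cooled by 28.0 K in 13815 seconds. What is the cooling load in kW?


Q = m * cp * dT / t
Q = 1943 * 1.38 * 28.0 / 13815
Q = 5.434 kW

5.434


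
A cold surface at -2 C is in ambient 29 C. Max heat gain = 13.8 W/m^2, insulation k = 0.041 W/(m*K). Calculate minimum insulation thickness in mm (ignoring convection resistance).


dT = 29 - (-2) = 31 K
thickness = k * dT / q_max * 1000
thickness = 0.041 * 31 / 13.8 * 1000
thickness = 92.1 mm

92.1


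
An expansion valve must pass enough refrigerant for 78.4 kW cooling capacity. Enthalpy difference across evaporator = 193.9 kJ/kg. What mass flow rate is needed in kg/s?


m_dot = Q / dh
m_dot = 78.4 / 193.9
m_dot = 0.4043 kg/s

0.4043


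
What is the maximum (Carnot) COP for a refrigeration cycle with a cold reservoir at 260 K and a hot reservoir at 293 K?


dT = 293 - 260 = 33 K
COP_carnot = T_cold / dT = 260 / 33
COP_carnot = 7.879

7.879


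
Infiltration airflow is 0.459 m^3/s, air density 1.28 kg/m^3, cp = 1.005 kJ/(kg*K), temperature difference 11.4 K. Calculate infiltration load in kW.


Q = V_dot * rho * cp * dT
Q = 0.459 * 1.28 * 1.005 * 11.4
Q = 6.731 kW

6.731


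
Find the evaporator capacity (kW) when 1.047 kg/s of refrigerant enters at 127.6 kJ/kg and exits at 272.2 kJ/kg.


dh = 272.2 - 127.6 = 144.6 kJ/kg
Q_evap = m_dot * dh = 1.047 * 144.6
Q_evap = 151.4 kW

151.4


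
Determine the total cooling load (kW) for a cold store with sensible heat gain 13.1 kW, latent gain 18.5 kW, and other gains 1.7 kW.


Q_total = Q_s + Q_l + Q_misc
Q_total = 13.1 + 18.5 + 1.7
Q_total = 33.3 kW

33.3


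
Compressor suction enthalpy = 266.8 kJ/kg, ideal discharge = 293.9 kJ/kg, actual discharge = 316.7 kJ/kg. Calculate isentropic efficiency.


dh_ideal = 293.9 - 266.8 = 27.1 kJ/kg
dh_actual = 316.7 - 266.8 = 49.9 kJ/kg
eta_s = dh_ideal / dh_actual = 27.1 / 49.9
eta_s = 0.5431

0.5431


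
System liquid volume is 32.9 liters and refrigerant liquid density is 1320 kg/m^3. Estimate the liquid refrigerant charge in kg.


Charge = V * rho / 1000
Charge = 32.9 * 1320 / 1000
Charge = 43.43 kg

43.43


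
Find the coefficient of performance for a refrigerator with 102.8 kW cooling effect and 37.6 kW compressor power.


COP = Q_evap / W
COP = 102.8 / 37.6
COP = 2.734

2.734


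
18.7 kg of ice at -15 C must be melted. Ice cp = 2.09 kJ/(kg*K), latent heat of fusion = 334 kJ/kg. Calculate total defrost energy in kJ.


Sensible heat = cp * dT = 2.09 * 15 = 31.35 kJ/kg
Total per kg = 31.35 + 334 = 365.35 kJ/kg
Q = m * total = 18.7 * 365.35
Q = 6832.0 kJ

6832.0


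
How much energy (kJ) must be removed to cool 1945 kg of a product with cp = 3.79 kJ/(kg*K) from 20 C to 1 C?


dT = 20 - (1) = 19 K
Q = m * cp * dT = 1945 * 3.79 * 19
Q = 140059 kJ

140059


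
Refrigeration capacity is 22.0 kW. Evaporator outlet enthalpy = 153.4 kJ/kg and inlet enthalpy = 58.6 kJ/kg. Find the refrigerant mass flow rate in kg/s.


dh = 153.4 - 58.6 = 94.8 kJ/kg
m_dot = Q / dh = 22.0 / 94.8 = 0.2321 kg/s

0.2321


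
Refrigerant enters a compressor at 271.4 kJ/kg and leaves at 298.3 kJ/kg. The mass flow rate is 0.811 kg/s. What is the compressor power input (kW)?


dh = 298.3 - 271.4 = 26.9 kJ/kg
W = m_dot * dh = 0.811 * 26.9 = 21.82 kW

21.82


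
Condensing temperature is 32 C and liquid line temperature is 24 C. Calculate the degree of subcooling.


Subcooling = T_cond - T_liquid
Subcooling = 32 - 24
Subcooling = 8 K

8


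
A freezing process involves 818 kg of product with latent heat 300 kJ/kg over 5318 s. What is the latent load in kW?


Q_lat = m * h_fg / t
Q_lat = 818 * 300 / 5318
Q_lat = 46.15 kW

46.15


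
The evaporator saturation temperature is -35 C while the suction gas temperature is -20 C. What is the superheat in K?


Superheat = T_suction - T_evap
Superheat = -20 - (-35)
Superheat = 15 K

15


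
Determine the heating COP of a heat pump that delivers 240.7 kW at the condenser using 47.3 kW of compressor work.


COP_hp = Q_cond / W
COP_hp = 240.7 / 47.3
COP_hp = 5.089

5.089


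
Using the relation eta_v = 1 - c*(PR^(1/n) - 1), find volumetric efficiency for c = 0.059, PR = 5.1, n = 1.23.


PR^(1/n) = 5.1^(1/1.23) = 3.7606274
eta_v = 1 - 0.059 * (3.7606274 - 1)
eta_v = 0.8371

0.8371


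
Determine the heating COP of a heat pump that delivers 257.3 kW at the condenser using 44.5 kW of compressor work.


COP_hp = Q_cond / W
COP_hp = 257.3 / 44.5
COP_hp = 5.782

5.782


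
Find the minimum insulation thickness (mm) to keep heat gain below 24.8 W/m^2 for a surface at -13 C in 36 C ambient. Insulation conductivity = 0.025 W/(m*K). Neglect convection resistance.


dT = 36 - (-13) = 49 K
thickness = k * dT / q_max * 1000
thickness = 0.025 * 49 / 24.8 * 1000
thickness = 49.4 mm

49.4


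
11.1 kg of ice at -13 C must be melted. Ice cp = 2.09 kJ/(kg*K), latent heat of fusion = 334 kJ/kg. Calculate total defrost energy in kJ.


Sensible heat = cp * dT = 2.09 * 13 = 27.17 kJ/kg
Total per kg = 27.17 + 334 = 361.17 kJ/kg
Q = m * total = 11.1 * 361.17
Q = 4009.0 kJ

4009.0


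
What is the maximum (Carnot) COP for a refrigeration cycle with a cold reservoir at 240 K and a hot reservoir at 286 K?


dT = 286 - 240 = 46 K
COP_carnot = T_cold / dT = 240 / 46
COP_carnot = 5.217

5.217


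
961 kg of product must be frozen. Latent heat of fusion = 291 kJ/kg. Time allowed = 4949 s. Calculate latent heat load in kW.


Q_lat = m * h_fg / t
Q_lat = 961 * 291 / 4949
Q_lat = 56.51 kW

56.51


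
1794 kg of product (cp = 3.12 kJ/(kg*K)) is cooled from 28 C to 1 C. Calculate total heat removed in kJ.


dT = 28 - (1) = 27 K
Q = m * cp * dT = 1794 * 3.12 * 27
Q = 151127 kJ

151127


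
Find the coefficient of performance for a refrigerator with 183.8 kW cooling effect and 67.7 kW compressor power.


COP = Q_evap / W
COP = 183.8 / 67.7
COP = 2.715

2.715


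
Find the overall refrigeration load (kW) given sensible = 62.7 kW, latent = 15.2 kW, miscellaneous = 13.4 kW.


Q_total = Q_s + Q_l + Q_misc
Q_total = 62.7 + 15.2 + 13.4
Q_total = 91.3 kW

91.3


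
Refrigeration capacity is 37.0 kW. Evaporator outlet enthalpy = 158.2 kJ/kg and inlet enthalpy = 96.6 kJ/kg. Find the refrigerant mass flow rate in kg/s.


dh = 158.2 - 96.6 = 61.6 kJ/kg
m_dot = Q / dh = 37.0 / 61.6 = 0.6006 kg/s

0.6006


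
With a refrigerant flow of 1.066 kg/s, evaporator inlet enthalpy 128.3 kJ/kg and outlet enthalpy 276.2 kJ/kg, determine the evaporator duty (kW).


dh = 276.2 - 128.3 = 147.9 kJ/kg
Q_evap = m_dot * dh = 1.066 * 147.9
Q_evap = 157.66 kW

157.66


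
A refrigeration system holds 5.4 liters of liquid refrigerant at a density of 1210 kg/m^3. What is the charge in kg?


Charge = V * rho / 1000
Charge = 5.4 * 1210 / 1000
Charge = 6.53 kg

6.53


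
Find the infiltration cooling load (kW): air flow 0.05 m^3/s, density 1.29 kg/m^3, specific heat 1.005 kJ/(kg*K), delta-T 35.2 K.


Q = V_dot * rho * cp * dT
Q = 0.05 * 1.29 * 1.005 * 35.2
Q = 2.282 kW

2.282


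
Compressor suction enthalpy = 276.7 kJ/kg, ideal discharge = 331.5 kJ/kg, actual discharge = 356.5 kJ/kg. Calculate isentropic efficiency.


dh_ideal = 331.5 - 276.7 = 54.8 kJ/kg
dh_actual = 356.5 - 276.7 = 79.8 kJ/kg
eta_s = dh_ideal / dh_actual = 54.8 / 79.8
eta_s = 0.6867

0.6867


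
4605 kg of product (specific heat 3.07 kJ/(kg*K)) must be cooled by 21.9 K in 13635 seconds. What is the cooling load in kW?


Q = m * cp * dT / t
Q = 4605 * 3.07 * 21.9 / 13635
Q = 22.707 kW

22.707


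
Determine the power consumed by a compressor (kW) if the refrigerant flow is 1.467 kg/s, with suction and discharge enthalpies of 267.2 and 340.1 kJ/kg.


dh = 340.1 - 267.2 = 72.9 kJ/kg
W = m_dot * dh = 1.467 * 72.9 = 106.94 kW

106.94


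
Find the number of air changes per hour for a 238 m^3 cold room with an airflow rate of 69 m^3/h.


ACH = flow / volume
ACH = 69 / 238
ACH = 0.29

0.29


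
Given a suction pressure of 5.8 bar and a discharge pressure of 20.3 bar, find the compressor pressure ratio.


PR = P_high / P_low
PR = 20.3 / 5.8
PR = 3.5

3.5
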